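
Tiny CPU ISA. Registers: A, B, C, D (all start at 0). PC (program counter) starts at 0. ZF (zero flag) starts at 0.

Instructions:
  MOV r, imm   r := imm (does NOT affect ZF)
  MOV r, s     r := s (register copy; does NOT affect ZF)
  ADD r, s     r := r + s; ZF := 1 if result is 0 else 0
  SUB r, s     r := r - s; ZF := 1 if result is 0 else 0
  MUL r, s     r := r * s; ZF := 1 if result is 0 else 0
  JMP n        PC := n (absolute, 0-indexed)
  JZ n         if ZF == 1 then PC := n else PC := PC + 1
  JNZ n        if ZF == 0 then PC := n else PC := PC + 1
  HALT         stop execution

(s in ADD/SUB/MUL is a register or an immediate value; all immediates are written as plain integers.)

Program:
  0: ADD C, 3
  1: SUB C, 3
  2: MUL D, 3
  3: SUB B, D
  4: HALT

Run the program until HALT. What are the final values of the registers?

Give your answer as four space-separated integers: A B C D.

Answer: 0 0 0 0

Derivation:
Step 1: PC=0 exec 'ADD C, 3'. After: A=0 B=0 C=3 D=0 ZF=0 PC=1
Step 2: PC=1 exec 'SUB C, 3'. After: A=0 B=0 C=0 D=0 ZF=1 PC=2
Step 3: PC=2 exec 'MUL D, 3'. After: A=0 B=0 C=0 D=0 ZF=1 PC=3
Step 4: PC=3 exec 'SUB B, D'. After: A=0 B=0 C=0 D=0 ZF=1 PC=4
Step 5: PC=4 exec 'HALT'. After: A=0 B=0 C=0 D=0 ZF=1 PC=4 HALTED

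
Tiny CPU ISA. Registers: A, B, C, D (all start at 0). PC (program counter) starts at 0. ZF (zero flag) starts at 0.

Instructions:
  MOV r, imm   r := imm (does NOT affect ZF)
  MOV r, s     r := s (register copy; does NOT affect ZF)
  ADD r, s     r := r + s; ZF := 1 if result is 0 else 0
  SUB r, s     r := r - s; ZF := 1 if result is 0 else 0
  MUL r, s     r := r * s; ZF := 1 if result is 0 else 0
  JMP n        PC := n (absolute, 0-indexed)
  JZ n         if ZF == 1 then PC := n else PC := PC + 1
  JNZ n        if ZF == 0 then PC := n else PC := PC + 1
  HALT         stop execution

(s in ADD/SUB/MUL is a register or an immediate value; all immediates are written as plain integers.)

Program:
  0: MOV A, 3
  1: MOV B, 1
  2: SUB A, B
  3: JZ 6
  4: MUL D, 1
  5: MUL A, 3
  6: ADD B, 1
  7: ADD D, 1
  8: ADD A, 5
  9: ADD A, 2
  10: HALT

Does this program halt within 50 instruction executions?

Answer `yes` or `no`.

Answer: yes

Derivation:
Step 1: PC=0 exec 'MOV A, 3'. After: A=3 B=0 C=0 D=0 ZF=0 PC=1
Step 2: PC=1 exec 'MOV B, 1'. After: A=3 B=1 C=0 D=0 ZF=0 PC=2
Step 3: PC=2 exec 'SUB A, B'. After: A=2 B=1 C=0 D=0 ZF=0 PC=3
Step 4: PC=3 exec 'JZ 6'. After: A=2 B=1 C=0 D=0 ZF=0 PC=4
Step 5: PC=4 exec 'MUL D, 1'. After: A=2 B=1 C=0 D=0 ZF=1 PC=5
Step 6: PC=5 exec 'MUL A, 3'. After: A=6 B=1 C=0 D=0 ZF=0 PC=6
Step 7: PC=6 exec 'ADD B, 1'. After: A=6 B=2 C=0 D=0 ZF=0 PC=7
Step 8: PC=7 exec 'ADD D, 1'. After: A=6 B=2 C=0 D=1 ZF=0 PC=8
Step 9: PC=8 exec 'ADD A, 5'. After: A=11 B=2 C=0 D=1 ZF=0 PC=9
Step 10: PC=9 exec 'ADD A, 2'. After: A=13 B=2 C=0 D=1 ZF=0 PC=10
Step 11: PC=10 exec 'HALT'. After: A=13 B=2 C=0 D=1 ZF=0 PC=10 HALTED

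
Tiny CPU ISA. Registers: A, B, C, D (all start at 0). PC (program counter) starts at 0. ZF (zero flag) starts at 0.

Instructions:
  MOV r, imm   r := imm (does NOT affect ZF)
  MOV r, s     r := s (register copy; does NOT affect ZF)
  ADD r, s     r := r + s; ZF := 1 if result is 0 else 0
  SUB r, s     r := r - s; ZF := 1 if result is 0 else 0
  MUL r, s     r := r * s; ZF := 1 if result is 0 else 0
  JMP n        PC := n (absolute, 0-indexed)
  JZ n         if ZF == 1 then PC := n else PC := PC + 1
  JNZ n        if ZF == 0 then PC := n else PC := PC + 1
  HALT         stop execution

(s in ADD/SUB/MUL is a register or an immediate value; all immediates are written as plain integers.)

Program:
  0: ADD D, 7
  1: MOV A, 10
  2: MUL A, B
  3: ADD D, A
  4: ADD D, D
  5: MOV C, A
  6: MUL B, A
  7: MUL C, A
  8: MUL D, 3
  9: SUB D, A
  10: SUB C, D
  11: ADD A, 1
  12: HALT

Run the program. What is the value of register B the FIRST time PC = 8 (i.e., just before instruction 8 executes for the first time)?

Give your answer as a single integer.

Step 1: PC=0 exec 'ADD D, 7'. After: A=0 B=0 C=0 D=7 ZF=0 PC=1
Step 2: PC=1 exec 'MOV A, 10'. After: A=10 B=0 C=0 D=7 ZF=0 PC=2
Step 3: PC=2 exec 'MUL A, B'. After: A=0 B=0 C=0 D=7 ZF=1 PC=3
Step 4: PC=3 exec 'ADD D, A'. After: A=0 B=0 C=0 D=7 ZF=0 PC=4
Step 5: PC=4 exec 'ADD D, D'. After: A=0 B=0 C=0 D=14 ZF=0 PC=5
Step 6: PC=5 exec 'MOV C, A'. After: A=0 B=0 C=0 D=14 ZF=0 PC=6
Step 7: PC=6 exec 'MUL B, A'. After: A=0 B=0 C=0 D=14 ZF=1 PC=7
Step 8: PC=7 exec 'MUL C, A'. After: A=0 B=0 C=0 D=14 ZF=1 PC=8
First time PC=8: B=0

0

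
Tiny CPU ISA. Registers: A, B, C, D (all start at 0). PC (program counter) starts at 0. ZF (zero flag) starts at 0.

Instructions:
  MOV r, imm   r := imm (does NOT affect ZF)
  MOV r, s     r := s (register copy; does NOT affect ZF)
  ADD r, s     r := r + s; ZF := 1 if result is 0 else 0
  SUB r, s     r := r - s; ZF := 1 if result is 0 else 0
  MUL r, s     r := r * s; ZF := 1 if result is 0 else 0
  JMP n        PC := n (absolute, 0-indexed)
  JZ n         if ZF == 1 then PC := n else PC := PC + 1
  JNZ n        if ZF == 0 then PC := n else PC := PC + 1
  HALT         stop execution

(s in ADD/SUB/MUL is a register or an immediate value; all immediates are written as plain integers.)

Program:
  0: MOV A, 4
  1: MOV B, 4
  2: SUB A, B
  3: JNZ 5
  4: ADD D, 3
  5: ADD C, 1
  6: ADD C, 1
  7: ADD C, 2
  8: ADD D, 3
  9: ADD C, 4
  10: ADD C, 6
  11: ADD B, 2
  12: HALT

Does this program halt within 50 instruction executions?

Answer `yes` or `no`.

Answer: yes

Derivation:
Step 1: PC=0 exec 'MOV A, 4'. After: A=4 B=0 C=0 D=0 ZF=0 PC=1
Step 2: PC=1 exec 'MOV B, 4'. After: A=4 B=4 C=0 D=0 ZF=0 PC=2
Step 3: PC=2 exec 'SUB A, B'. After: A=0 B=4 C=0 D=0 ZF=1 PC=3
Step 4: PC=3 exec 'JNZ 5'. After: A=0 B=4 C=0 D=0 ZF=1 PC=4
Step 5: PC=4 exec 'ADD D, 3'. After: A=0 B=4 C=0 D=3 ZF=0 PC=5
Step 6: PC=5 exec 'ADD C, 1'. After: A=0 B=4 C=1 D=3 ZF=0 PC=6
Step 7: PC=6 exec 'ADD C, 1'. After: A=0 B=4 C=2 D=3 ZF=0 PC=7
Step 8: PC=7 exec 'ADD C, 2'. After: A=0 B=4 C=4 D=3 ZF=0 PC=8
Step 9: PC=8 exec 'ADD D, 3'. After: A=0 B=4 C=4 D=6 ZF=0 PC=9
Step 10: PC=9 exec 'ADD C, 4'. After: A=0 B=4 C=8 D=6 ZF=0 PC=10
Step 11: PC=10 exec 'ADD C, 6'. After: A=0 B=4 C=14 D=6 ZF=0 PC=11
Step 12: PC=11 exec 'ADD B, 2'. After: A=0 B=6 C=14 D=6 ZF=0 PC=12
Step 13: PC=12 exec 'HALT'. After: A=0 B=6 C=14 D=6 ZF=0 PC=12 HALTED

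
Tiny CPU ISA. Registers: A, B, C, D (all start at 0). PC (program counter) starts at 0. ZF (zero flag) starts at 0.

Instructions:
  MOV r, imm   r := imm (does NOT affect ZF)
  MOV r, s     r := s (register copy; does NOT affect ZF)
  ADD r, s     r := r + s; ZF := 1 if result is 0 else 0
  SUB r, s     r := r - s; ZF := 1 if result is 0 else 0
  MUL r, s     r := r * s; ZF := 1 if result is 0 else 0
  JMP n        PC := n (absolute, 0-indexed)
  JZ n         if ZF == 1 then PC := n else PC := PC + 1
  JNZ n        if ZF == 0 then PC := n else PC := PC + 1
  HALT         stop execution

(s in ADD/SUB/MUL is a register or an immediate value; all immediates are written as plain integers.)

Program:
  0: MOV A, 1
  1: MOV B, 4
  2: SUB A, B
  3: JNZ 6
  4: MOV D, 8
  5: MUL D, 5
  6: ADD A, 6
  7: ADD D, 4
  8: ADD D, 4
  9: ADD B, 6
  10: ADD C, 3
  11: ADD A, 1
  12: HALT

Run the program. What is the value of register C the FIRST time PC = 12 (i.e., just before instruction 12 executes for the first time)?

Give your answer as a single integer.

Step 1: PC=0 exec 'MOV A, 1'. After: A=1 B=0 C=0 D=0 ZF=0 PC=1
Step 2: PC=1 exec 'MOV B, 4'. After: A=1 B=4 C=0 D=0 ZF=0 PC=2
Step 3: PC=2 exec 'SUB A, B'. After: A=-3 B=4 C=0 D=0 ZF=0 PC=3
Step 4: PC=3 exec 'JNZ 6'. After: A=-3 B=4 C=0 D=0 ZF=0 PC=6
Step 5: PC=6 exec 'ADD A, 6'. After: A=3 B=4 C=0 D=0 ZF=0 PC=7
Step 6: PC=7 exec 'ADD D, 4'. After: A=3 B=4 C=0 D=4 ZF=0 PC=8
Step 7: PC=8 exec 'ADD D, 4'. After: A=3 B=4 C=0 D=8 ZF=0 PC=9
Step 8: PC=9 exec 'ADD B, 6'. After: A=3 B=10 C=0 D=8 ZF=0 PC=10
Step 9: PC=10 exec 'ADD C, 3'. After: A=3 B=10 C=3 D=8 ZF=0 PC=11
Step 10: PC=11 exec 'ADD A, 1'. After: A=4 B=10 C=3 D=8 ZF=0 PC=12
First time PC=12: C=3

3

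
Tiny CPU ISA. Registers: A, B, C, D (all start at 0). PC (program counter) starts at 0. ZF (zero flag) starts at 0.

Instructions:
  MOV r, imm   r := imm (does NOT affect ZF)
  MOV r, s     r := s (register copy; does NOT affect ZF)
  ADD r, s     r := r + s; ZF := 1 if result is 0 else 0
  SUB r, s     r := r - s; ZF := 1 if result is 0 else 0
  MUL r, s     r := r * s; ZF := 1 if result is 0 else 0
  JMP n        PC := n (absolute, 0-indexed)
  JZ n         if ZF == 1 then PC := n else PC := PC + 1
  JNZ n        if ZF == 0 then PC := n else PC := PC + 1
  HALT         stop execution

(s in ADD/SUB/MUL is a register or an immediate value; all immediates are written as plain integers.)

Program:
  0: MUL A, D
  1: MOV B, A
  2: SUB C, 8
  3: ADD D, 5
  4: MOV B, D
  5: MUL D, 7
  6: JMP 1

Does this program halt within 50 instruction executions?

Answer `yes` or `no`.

Answer: no

Derivation:
Step 1: PC=0 exec 'MUL A, D'. After: A=0 B=0 C=0 D=0 ZF=1 PC=1
Step 2: PC=1 exec 'MOV B, A'. After: A=0 B=0 C=0 D=0 ZF=1 PC=2
Step 3: PC=2 exec 'SUB C, 8'. After: A=0 B=0 C=-8 D=0 ZF=0 PC=3
Step 4: PC=3 exec 'ADD D, 5'. After: A=0 B=0 C=-8 D=5 ZF=0 PC=4
Step 5: PC=4 exec 'MOV B, D'. After: A=0 B=5 C=-8 D=5 ZF=0 PC=5
Step 6: PC=5 exec 'MUL D, 7'. After: A=0 B=5 C=-8 D=35 ZF=0 PC=6
Step 7: PC=6 exec 'JMP 1'. After: A=0 B=5 C=-8 D=35 ZF=0 PC=1
Step 8: PC=1 exec 'MOV B, A'. After: A=0 B=0 C=-8 D=35 ZF=0 PC=2
Step 9: PC=2 exec 'SUB C, 8'. After: A=0 B=0 C=-16 D=35 ZF=0 PC=3
Step 10: PC=3 exec 'ADD D, 5'. After: A=0 B=0 C=-16 D=40 ZF=0 PC=4
Step 11: PC=4 exec 'MOV B, D'. After: A=0 B=40 C=-16 D=40 ZF=0 PC=5
Step 12: PC=5 exec 'MUL D, 7'. After: A=0 B=40 C=-16 D=280 ZF=0 PC=6
Step 13: PC=6 exec 'JMP 1'. After: A=0 B=40 C=-16 D=280 ZF=0 PC=1
Step 14: PC=1 exec 'MOV B, A'. After: A=0 B=0 C=-16 D=280 ZF=0 PC=2
Step 15: PC=2 exec 'SUB C, 8'. After: A=0 B=0 C=-24 D=280 ZF=0 PC=3
After 50 steps: not halted. PC revisits the same instructions with no path to HALT; will never halt.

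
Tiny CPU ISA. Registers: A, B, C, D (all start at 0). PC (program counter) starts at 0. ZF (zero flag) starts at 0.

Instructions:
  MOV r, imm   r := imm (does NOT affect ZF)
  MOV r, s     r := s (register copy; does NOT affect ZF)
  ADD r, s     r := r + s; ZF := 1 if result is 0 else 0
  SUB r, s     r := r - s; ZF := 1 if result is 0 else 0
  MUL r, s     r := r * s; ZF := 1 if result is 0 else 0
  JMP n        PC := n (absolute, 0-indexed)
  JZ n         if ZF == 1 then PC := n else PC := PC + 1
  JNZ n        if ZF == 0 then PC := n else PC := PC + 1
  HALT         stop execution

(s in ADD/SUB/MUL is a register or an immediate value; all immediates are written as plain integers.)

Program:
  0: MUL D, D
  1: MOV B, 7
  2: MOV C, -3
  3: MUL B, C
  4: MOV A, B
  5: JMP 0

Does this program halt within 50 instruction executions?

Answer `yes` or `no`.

Step 1: PC=0 exec 'MUL D, D'. After: A=0 B=0 C=0 D=0 ZF=1 PC=1
Step 2: PC=1 exec 'MOV B, 7'. After: A=0 B=7 C=0 D=0 ZF=1 PC=2
Step 3: PC=2 exec 'MOV C, -3'. After: A=0 B=7 C=-3 D=0 ZF=1 PC=3
Step 4: PC=3 exec 'MUL B, C'. After: A=0 B=-21 C=-3 D=0 ZF=0 PC=4
Step 5: PC=4 exec 'MOV A, B'. After: A=-21 B=-21 C=-3 D=0 ZF=0 PC=5
Step 6: PC=5 exec 'JMP 0'. After: A=-21 B=-21 C=-3 D=0 ZF=0 PC=0
Step 7: PC=0 exec 'MUL D, D'. After: A=-21 B=-21 C=-3 D=0 ZF=1 PC=1
Step 8: PC=1 exec 'MOV B, 7'. After: A=-21 B=7 C=-3 D=0 ZF=1 PC=2
Step 9: PC=2 exec 'MOV C, -3'. After: A=-21 B=7 C=-3 D=0 ZF=1 PC=3
Step 10: PC=3 exec 'MUL B, C'. After: A=-21 B=-21 C=-3 D=0 ZF=0 PC=4
Step 11: PC=4 exec 'MOV A, B'. After: A=-21 B=-21 C=-3 D=0 ZF=0 PC=5
State after step 11 equals state after step 5: the program is in a cycle of length 6 and will never halt.

Answer: no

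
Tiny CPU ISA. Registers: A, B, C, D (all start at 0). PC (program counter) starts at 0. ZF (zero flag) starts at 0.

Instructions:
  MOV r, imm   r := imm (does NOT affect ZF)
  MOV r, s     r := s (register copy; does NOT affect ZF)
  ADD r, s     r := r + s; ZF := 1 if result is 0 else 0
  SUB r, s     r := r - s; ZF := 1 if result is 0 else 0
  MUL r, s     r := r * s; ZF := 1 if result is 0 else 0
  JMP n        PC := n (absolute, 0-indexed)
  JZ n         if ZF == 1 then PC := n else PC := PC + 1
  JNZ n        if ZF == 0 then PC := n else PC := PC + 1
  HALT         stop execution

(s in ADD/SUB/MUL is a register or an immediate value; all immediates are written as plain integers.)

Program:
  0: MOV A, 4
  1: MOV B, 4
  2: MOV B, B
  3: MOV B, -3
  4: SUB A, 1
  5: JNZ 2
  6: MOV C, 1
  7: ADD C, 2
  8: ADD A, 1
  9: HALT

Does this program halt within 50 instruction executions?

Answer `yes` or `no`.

Step 1: PC=0 exec 'MOV A, 4'. After: A=4 B=0 C=0 D=0 ZF=0 PC=1
Step 2: PC=1 exec 'MOV B, 4'. After: A=4 B=4 C=0 D=0 ZF=0 PC=2
Step 3: PC=2 exec 'MOV B, B'. After: A=4 B=4 C=0 D=0 ZF=0 PC=3
Step 4: PC=3 exec 'MOV B, -3'. After: A=4 B=-3 C=0 D=0 ZF=0 PC=4
Step 5: PC=4 exec 'SUB A, 1'. After: A=3 B=-3 C=0 D=0 ZF=0 PC=5
Step 6: PC=5 exec 'JNZ 2'. After: A=3 B=-3 C=0 D=0 ZF=0 PC=2
Step 7: PC=2 exec 'MOV B, B'. After: A=3 B=-3 C=0 D=0 ZF=0 PC=3
Step 8: PC=3 exec 'MOV B, -3'. After: A=3 B=-3 C=0 D=0 ZF=0 PC=4
Step 9: PC=4 exec 'SUB A, 1'. After: A=2 B=-3 C=0 D=0 ZF=0 PC=5
Step 10: PC=5 exec 'JNZ 2'. After: A=2 B=-3 C=0 D=0 ZF=0 PC=2
Step 11: PC=2 exec 'MOV B, B'. After: A=2 B=-3 C=0 D=0 ZF=0 PC=3
Step 12: PC=3 exec 'MOV B, -3'. After: A=2 B=-3 C=0 D=0 ZF=0 PC=4
Step 13: PC=4 exec 'SUB A, 1'. After: A=1 B=-3 C=0 D=0 ZF=0 PC=5
Step 14: PC=5 exec 'JNZ 2'. After: A=1 B=-3 C=0 D=0 ZF=0 PC=2
Step 15: PC=2 exec 'MOV B, B'. After: A=1 B=-3 C=0 D=0 ZF=0 PC=3
Step 16: PC=3 exec 'MOV B, -3'. After: A=1 B=-3 C=0 D=0 ZF=0 PC=4
Step 17: PC=4 exec 'SUB A, 1'. After: A=0 B=-3 C=0 D=0 ZF=1 PC=5
Step 18: PC=5 exec 'JNZ 2'. After: A=0 B=-3 C=0 D=0 ZF=1 PC=6
Step 19: PC=6 exec 'MOV C, 1'. After: A=0 B=-3 C=1 D=0 ZF=1 PC=7
Step 20: PC=7 exec 'ADD C, 2'. After: A=0 B=-3 C=3 D=0 ZF=0 PC=8
Step 21: PC=8 exec 'ADD A, 1'. After: A=1 B=-3 C=3 D=0 ZF=0 PC=9
Step 22: PC=9 exec 'HALT'. After: A=1 B=-3 C=3 D=0 ZF=0 PC=9 HALTED

Answer: yes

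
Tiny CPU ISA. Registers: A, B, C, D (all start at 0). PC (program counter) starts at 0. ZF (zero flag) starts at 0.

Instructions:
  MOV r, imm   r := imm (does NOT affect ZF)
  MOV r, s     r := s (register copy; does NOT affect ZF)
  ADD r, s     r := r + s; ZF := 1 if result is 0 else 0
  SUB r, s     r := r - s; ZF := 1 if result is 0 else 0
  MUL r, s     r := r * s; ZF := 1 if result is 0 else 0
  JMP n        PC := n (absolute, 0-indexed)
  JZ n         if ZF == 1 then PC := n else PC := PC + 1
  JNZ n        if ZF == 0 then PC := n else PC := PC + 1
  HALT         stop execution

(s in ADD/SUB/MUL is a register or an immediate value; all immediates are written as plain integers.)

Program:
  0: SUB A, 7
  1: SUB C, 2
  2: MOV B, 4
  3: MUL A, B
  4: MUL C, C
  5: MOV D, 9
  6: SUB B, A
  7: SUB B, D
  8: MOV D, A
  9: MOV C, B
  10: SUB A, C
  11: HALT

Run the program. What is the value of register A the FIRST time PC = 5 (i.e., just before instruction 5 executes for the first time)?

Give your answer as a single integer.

Step 1: PC=0 exec 'SUB A, 7'. After: A=-7 B=0 C=0 D=0 ZF=0 PC=1
Step 2: PC=1 exec 'SUB C, 2'. After: A=-7 B=0 C=-2 D=0 ZF=0 PC=2
Step 3: PC=2 exec 'MOV B, 4'. After: A=-7 B=4 C=-2 D=0 ZF=0 PC=3
Step 4: PC=3 exec 'MUL A, B'. After: A=-28 B=4 C=-2 D=0 ZF=0 PC=4
Step 5: PC=4 exec 'MUL C, C'. After: A=-28 B=4 C=4 D=0 ZF=0 PC=5
First time PC=5: A=-28

-28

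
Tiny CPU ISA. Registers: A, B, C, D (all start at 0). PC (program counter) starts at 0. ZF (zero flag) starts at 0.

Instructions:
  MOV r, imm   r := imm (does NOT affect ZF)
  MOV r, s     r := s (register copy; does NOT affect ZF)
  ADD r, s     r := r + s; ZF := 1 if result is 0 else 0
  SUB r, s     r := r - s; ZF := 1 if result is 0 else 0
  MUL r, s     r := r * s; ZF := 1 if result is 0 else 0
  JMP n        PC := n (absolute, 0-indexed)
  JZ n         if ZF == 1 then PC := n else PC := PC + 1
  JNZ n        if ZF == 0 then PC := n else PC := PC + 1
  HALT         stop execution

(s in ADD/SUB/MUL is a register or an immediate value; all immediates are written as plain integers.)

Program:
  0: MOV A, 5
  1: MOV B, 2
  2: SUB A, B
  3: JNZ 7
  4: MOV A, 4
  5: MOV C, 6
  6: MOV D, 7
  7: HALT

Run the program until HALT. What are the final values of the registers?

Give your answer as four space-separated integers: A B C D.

Answer: 3 2 0 0

Derivation:
Step 1: PC=0 exec 'MOV A, 5'. After: A=5 B=0 C=0 D=0 ZF=0 PC=1
Step 2: PC=1 exec 'MOV B, 2'. After: A=5 B=2 C=0 D=0 ZF=0 PC=2
Step 3: PC=2 exec 'SUB A, B'. After: A=3 B=2 C=0 D=0 ZF=0 PC=3
Step 4: PC=3 exec 'JNZ 7'. After: A=3 B=2 C=0 D=0 ZF=0 PC=7
Step 5: PC=7 exec 'HALT'. After: A=3 B=2 C=0 D=0 ZF=0 PC=7 HALTED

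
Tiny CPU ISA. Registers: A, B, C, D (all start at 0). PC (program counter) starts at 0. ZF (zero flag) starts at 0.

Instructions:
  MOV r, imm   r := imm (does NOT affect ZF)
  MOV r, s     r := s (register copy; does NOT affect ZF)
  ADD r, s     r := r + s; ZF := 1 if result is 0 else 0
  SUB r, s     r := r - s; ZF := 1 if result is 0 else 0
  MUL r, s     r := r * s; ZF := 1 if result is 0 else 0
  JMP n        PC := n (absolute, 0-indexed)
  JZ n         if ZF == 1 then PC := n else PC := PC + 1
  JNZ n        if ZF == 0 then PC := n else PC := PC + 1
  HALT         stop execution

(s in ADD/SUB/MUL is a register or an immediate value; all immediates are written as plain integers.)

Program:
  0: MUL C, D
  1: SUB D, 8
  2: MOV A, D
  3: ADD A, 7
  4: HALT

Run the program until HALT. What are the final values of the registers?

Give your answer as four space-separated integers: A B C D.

Step 1: PC=0 exec 'MUL C, D'. After: A=0 B=0 C=0 D=0 ZF=1 PC=1
Step 2: PC=1 exec 'SUB D, 8'. After: A=0 B=0 C=0 D=-8 ZF=0 PC=2
Step 3: PC=2 exec 'MOV A, D'. After: A=-8 B=0 C=0 D=-8 ZF=0 PC=3
Step 4: PC=3 exec 'ADD A, 7'. After: A=-1 B=0 C=0 D=-8 ZF=0 PC=4
Step 5: PC=4 exec 'HALT'. After: A=-1 B=0 C=0 D=-8 ZF=0 PC=4 HALTED

Answer: -1 0 0 -8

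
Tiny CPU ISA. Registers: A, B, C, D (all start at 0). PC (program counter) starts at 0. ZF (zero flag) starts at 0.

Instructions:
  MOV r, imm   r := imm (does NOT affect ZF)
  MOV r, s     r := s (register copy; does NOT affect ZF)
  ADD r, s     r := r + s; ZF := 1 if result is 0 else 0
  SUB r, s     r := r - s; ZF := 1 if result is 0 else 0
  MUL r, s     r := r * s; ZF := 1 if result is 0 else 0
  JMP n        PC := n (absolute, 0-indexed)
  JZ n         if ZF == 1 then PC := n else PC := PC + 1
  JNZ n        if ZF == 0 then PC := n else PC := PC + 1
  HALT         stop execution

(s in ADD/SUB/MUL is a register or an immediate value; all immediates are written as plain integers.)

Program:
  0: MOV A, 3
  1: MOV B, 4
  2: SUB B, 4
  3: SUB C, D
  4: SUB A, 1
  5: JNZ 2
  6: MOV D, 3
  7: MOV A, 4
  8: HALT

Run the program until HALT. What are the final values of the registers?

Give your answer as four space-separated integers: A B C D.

Answer: 4 -8 0 3

Derivation:
Step 1: PC=0 exec 'MOV A, 3'. After: A=3 B=0 C=0 D=0 ZF=0 PC=1
Step 2: PC=1 exec 'MOV B, 4'. After: A=3 B=4 C=0 D=0 ZF=0 PC=2
Step 3: PC=2 exec 'SUB B, 4'. After: A=3 B=0 C=0 D=0 ZF=1 PC=3
Step 4: PC=3 exec 'SUB C, D'. After: A=3 B=0 C=0 D=0 ZF=1 PC=4
Step 5: PC=4 exec 'SUB A, 1'. After: A=2 B=0 C=0 D=0 ZF=0 PC=5
Step 6: PC=5 exec 'JNZ 2'. After: A=2 B=0 C=0 D=0 ZF=0 PC=2
Step 7: PC=2 exec 'SUB B, 4'. After: A=2 B=-4 C=0 D=0 ZF=0 PC=3
Step 8: PC=3 exec 'SUB C, D'. After: A=2 B=-4 C=0 D=0 ZF=1 PC=4
Step 9: PC=4 exec 'SUB A, 1'. After: A=1 B=-4 C=0 D=0 ZF=0 PC=5
Step 10: PC=5 exec 'JNZ 2'. After: A=1 B=-4 C=0 D=0 ZF=0 PC=2
Step 11: PC=2 exec 'SUB B, 4'. After: A=1 B=-8 C=0 D=0 ZF=0 PC=3
Step 12: PC=3 exec 'SUB C, D'. After: A=1 B=-8 C=0 D=0 ZF=1 PC=4
Step 13: PC=4 exec 'SUB A, 1'. After: A=0 B=-8 C=0 D=0 ZF=1 PC=5
Step 14: PC=5 exec 'JNZ 2'. After: A=0 B=-8 C=0 D=0 ZF=1 PC=6
Step 15: PC=6 exec 'MOV D, 3'. After: A=0 B=-8 C=0 D=3 ZF=1 PC=7
Step 16: PC=7 exec 'MOV A, 4'. After: A=4 B=-8 C=0 D=3 ZF=1 PC=8
Step 17: PC=8 exec 'HALT'. After: A=4 B=-8 C=0 D=3 ZF=1 PC=8 HALTED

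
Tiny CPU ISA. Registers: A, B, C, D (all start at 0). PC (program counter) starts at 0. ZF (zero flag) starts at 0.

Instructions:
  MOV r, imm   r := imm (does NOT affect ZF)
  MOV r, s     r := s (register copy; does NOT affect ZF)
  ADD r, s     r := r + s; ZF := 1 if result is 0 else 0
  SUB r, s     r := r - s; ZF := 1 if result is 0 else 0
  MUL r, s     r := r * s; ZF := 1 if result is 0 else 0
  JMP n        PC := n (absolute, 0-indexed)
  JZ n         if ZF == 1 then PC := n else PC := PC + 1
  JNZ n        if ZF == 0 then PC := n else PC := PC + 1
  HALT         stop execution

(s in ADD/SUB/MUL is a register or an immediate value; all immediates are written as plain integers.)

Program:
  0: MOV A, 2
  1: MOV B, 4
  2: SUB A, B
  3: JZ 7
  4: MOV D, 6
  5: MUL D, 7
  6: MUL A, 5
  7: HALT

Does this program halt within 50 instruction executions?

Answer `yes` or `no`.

Step 1: PC=0 exec 'MOV A, 2'. After: A=2 B=0 C=0 D=0 ZF=0 PC=1
Step 2: PC=1 exec 'MOV B, 4'. After: A=2 B=4 C=0 D=0 ZF=0 PC=2
Step 3: PC=2 exec 'SUB A, B'. After: A=-2 B=4 C=0 D=0 ZF=0 PC=3
Step 4: PC=3 exec 'JZ 7'. After: A=-2 B=4 C=0 D=0 ZF=0 PC=4
Step 5: PC=4 exec 'MOV D, 6'. After: A=-2 B=4 C=0 D=6 ZF=0 PC=5
Step 6: PC=5 exec 'MUL D, 7'. After: A=-2 B=4 C=0 D=42 ZF=0 PC=6
Step 7: PC=6 exec 'MUL A, 5'. After: A=-10 B=4 C=0 D=42 ZF=0 PC=7
Step 8: PC=7 exec 'HALT'. After: A=-10 B=4 C=0 D=42 ZF=0 PC=7 HALTED

Answer: yes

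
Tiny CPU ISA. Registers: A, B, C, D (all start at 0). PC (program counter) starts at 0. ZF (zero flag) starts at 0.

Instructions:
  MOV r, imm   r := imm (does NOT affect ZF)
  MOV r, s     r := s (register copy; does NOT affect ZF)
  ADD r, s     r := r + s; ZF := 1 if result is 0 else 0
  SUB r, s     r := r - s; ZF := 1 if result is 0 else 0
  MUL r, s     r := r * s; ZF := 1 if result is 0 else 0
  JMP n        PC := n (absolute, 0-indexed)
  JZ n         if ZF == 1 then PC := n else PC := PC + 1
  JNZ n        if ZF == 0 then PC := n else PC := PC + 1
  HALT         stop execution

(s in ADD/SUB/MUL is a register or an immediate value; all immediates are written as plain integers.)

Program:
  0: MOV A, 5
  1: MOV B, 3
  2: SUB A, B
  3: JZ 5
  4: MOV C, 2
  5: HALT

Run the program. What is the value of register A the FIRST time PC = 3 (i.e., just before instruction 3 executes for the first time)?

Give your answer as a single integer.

Step 1: PC=0 exec 'MOV A, 5'. After: A=5 B=0 C=0 D=0 ZF=0 PC=1
Step 2: PC=1 exec 'MOV B, 3'. After: A=5 B=3 C=0 D=0 ZF=0 PC=2
Step 3: PC=2 exec 'SUB A, B'. After: A=2 B=3 C=0 D=0 ZF=0 PC=3
First time PC=3: A=2

2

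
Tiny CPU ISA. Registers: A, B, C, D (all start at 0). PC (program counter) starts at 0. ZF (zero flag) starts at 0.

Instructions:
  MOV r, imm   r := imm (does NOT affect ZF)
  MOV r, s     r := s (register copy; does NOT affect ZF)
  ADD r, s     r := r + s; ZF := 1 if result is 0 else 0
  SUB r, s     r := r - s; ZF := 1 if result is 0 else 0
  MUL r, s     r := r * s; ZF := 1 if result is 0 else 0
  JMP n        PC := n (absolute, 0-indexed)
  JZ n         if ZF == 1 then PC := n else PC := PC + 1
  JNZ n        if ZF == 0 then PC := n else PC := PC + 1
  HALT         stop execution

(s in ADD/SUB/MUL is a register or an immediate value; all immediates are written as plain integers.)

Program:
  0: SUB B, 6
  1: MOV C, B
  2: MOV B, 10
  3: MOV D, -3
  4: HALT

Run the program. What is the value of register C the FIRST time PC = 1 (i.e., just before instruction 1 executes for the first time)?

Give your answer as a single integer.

Step 1: PC=0 exec 'SUB B, 6'. After: A=0 B=-6 C=0 D=0 ZF=0 PC=1
First time PC=1: C=0

0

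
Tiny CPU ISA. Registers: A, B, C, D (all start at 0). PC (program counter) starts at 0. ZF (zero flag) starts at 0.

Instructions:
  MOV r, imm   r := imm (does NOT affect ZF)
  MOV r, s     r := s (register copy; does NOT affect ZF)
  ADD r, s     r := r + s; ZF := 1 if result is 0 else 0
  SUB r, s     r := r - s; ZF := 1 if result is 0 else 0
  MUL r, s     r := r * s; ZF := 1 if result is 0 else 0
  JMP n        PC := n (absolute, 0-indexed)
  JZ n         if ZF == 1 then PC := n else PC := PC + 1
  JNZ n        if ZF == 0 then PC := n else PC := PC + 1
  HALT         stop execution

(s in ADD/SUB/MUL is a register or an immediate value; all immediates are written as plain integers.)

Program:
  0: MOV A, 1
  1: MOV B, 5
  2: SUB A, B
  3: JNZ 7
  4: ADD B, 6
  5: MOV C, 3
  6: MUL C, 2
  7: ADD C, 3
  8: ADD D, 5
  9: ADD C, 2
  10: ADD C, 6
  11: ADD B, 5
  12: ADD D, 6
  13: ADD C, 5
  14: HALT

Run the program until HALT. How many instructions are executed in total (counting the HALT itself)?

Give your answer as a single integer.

Answer: 12

Derivation:
Step 1: PC=0 exec 'MOV A, 1'. After: A=1 B=0 C=0 D=0 ZF=0 PC=1
Step 2: PC=1 exec 'MOV B, 5'. After: A=1 B=5 C=0 D=0 ZF=0 PC=2
Step 3: PC=2 exec 'SUB A, B'. After: A=-4 B=5 C=0 D=0 ZF=0 PC=3
Step 4: PC=3 exec 'JNZ 7'. After: A=-4 B=5 C=0 D=0 ZF=0 PC=7
Step 5: PC=7 exec 'ADD C, 3'. After: A=-4 B=5 C=3 D=0 ZF=0 PC=8
Step 6: PC=8 exec 'ADD D, 5'. After: A=-4 B=5 C=3 D=5 ZF=0 PC=9
Step 7: PC=9 exec 'ADD C, 2'. After: A=-4 B=5 C=5 D=5 ZF=0 PC=10
Step 8: PC=10 exec 'ADD C, 6'. After: A=-4 B=5 C=11 D=5 ZF=0 PC=11
Step 9: PC=11 exec 'ADD B, 5'. After: A=-4 B=10 C=11 D=5 ZF=0 PC=12
Step 10: PC=12 exec 'ADD D, 6'. After: A=-4 B=10 C=11 D=11 ZF=0 PC=13
Step 11: PC=13 exec 'ADD C, 5'. After: A=-4 B=10 C=16 D=11 ZF=0 PC=14
Step 12: PC=14 exec 'HALT'. After: A=-4 B=10 C=16 D=11 ZF=0 PC=14 HALTED
Total instructions executed: 12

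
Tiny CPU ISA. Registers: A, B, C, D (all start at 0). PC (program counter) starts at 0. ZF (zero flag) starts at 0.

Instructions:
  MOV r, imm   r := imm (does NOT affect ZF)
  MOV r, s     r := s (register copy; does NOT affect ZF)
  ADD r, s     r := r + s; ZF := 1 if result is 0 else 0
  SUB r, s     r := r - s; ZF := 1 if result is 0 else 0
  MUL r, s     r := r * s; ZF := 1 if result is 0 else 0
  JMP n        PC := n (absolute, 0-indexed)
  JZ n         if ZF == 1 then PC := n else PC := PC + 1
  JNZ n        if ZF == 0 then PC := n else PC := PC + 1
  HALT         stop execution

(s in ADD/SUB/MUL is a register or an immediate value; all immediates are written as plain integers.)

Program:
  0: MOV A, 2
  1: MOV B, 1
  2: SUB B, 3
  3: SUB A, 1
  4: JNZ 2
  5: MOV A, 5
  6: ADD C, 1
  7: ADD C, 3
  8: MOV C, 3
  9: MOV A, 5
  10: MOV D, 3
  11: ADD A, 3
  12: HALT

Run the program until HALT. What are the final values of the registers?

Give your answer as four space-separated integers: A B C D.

Answer: 8 -5 3 3

Derivation:
Step 1: PC=0 exec 'MOV A, 2'. After: A=2 B=0 C=0 D=0 ZF=0 PC=1
Step 2: PC=1 exec 'MOV B, 1'. After: A=2 B=1 C=0 D=0 ZF=0 PC=2
Step 3: PC=2 exec 'SUB B, 3'. After: A=2 B=-2 C=0 D=0 ZF=0 PC=3
Step 4: PC=3 exec 'SUB A, 1'. After: A=1 B=-2 C=0 D=0 ZF=0 PC=4
Step 5: PC=4 exec 'JNZ 2'. After: A=1 B=-2 C=0 D=0 ZF=0 PC=2
Step 6: PC=2 exec 'SUB B, 3'. After: A=1 B=-5 C=0 D=0 ZF=0 PC=3
Step 7: PC=3 exec 'SUB A, 1'. After: A=0 B=-5 C=0 D=0 ZF=1 PC=4
Step 8: PC=4 exec 'JNZ 2'. After: A=0 B=-5 C=0 D=0 ZF=1 PC=5
Step 9: PC=5 exec 'MOV A, 5'. After: A=5 B=-5 C=0 D=0 ZF=1 PC=6
Step 10: PC=6 exec 'ADD C, 1'. After: A=5 B=-5 C=1 D=0 ZF=0 PC=7
Step 11: PC=7 exec 'ADD C, 3'. After: A=5 B=-5 C=4 D=0 ZF=0 PC=8
Step 12: PC=8 exec 'MOV C, 3'. After: A=5 B=-5 C=3 D=0 ZF=0 PC=9
Step 13: PC=9 exec 'MOV A, 5'. After: A=5 B=-5 C=3 D=0 ZF=0 PC=10
Step 14: PC=10 exec 'MOV D, 3'. After: A=5 B=-5 C=3 D=3 ZF=0 PC=11
Step 15: PC=11 exec 'ADD A, 3'. After: A=8 B=-5 C=3 D=3 ZF=0 PC=12
Step 16: PC=12 exec 'HALT'. After: A=8 B=-5 C=3 D=3 ZF=0 PC=12 HALTED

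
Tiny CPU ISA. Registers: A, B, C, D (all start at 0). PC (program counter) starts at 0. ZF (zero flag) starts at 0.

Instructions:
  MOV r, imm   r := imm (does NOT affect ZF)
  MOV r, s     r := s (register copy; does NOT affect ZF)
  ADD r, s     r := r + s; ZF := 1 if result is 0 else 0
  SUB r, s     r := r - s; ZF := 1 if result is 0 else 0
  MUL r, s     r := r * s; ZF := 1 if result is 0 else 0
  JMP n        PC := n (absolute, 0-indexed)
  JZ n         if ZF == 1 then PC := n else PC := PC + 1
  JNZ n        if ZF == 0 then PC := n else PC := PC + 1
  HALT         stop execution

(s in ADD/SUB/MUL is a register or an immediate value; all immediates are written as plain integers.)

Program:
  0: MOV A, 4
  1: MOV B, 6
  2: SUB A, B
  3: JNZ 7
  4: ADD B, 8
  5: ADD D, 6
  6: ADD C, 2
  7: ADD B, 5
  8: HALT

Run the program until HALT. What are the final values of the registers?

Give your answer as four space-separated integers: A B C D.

Answer: -2 11 0 0

Derivation:
Step 1: PC=0 exec 'MOV A, 4'. After: A=4 B=0 C=0 D=0 ZF=0 PC=1
Step 2: PC=1 exec 'MOV B, 6'. After: A=4 B=6 C=0 D=0 ZF=0 PC=2
Step 3: PC=2 exec 'SUB A, B'. After: A=-2 B=6 C=0 D=0 ZF=0 PC=3
Step 4: PC=3 exec 'JNZ 7'. After: A=-2 B=6 C=0 D=0 ZF=0 PC=7
Step 5: PC=7 exec 'ADD B, 5'. After: A=-2 B=11 C=0 D=0 ZF=0 PC=8
Step 6: PC=8 exec 'HALT'. After: A=-2 B=11 C=0 D=0 ZF=0 PC=8 HALTED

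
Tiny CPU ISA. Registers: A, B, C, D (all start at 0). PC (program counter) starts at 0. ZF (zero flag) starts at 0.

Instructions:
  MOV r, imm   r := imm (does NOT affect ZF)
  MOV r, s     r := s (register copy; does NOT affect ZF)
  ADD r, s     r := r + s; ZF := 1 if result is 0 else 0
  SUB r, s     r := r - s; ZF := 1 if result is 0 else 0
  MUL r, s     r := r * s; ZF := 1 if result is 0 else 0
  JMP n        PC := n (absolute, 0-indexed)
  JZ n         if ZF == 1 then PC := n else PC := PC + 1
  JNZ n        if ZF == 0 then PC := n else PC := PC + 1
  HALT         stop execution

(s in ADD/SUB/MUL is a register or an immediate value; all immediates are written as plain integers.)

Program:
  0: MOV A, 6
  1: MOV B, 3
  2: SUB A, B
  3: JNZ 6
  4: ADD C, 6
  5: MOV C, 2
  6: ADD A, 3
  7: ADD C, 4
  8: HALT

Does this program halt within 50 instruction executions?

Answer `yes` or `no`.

Step 1: PC=0 exec 'MOV A, 6'. After: A=6 B=0 C=0 D=0 ZF=0 PC=1
Step 2: PC=1 exec 'MOV B, 3'. After: A=6 B=3 C=0 D=0 ZF=0 PC=2
Step 3: PC=2 exec 'SUB A, B'. After: A=3 B=3 C=0 D=0 ZF=0 PC=3
Step 4: PC=3 exec 'JNZ 6'. After: A=3 B=3 C=0 D=0 ZF=0 PC=6
Step 5: PC=6 exec 'ADD A, 3'. After: A=6 B=3 C=0 D=0 ZF=0 PC=7
Step 6: PC=7 exec 'ADD C, 4'. After: A=6 B=3 C=4 D=0 ZF=0 PC=8
Step 7: PC=8 exec 'HALT'. After: A=6 B=3 C=4 D=0 ZF=0 PC=8 HALTED

Answer: yes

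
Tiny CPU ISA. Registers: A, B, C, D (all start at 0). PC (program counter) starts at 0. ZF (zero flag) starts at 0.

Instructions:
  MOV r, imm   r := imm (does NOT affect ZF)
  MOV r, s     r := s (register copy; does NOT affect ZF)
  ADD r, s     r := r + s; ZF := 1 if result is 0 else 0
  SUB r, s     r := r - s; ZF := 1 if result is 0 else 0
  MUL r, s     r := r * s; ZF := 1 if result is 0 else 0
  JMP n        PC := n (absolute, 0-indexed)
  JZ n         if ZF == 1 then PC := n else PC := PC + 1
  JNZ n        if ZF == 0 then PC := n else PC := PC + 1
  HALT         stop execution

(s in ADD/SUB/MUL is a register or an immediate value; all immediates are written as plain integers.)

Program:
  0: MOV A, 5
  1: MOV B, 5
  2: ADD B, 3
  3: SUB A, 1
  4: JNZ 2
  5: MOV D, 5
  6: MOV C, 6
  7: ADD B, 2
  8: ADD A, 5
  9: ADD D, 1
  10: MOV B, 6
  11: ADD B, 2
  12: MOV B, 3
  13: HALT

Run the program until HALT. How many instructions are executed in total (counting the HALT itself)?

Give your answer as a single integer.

Answer: 26

Derivation:
Step 1: PC=0 exec 'MOV A, 5'. After: A=5 B=0 C=0 D=0 ZF=0 PC=1
Step 2: PC=1 exec 'MOV B, 5'. After: A=5 B=5 C=0 D=0 ZF=0 PC=2
Step 3: PC=2 exec 'ADD B, 3'. After: A=5 B=8 C=0 D=0 ZF=0 PC=3
Step 4: PC=3 exec 'SUB A, 1'. After: A=4 B=8 C=0 D=0 ZF=0 PC=4
Step 5: PC=4 exec 'JNZ 2'. After: A=4 B=8 C=0 D=0 ZF=0 PC=2
Step 6: PC=2 exec 'ADD B, 3'. After: A=4 B=11 C=0 D=0 ZF=0 PC=3
Step 7: PC=3 exec 'SUB A, 1'. After: A=3 B=11 C=0 D=0 ZF=0 PC=4
Step 8: PC=4 exec 'JNZ 2'. After: A=3 B=11 C=0 D=0 ZF=0 PC=2
Step 9: PC=2 exec 'ADD B, 3'. After: A=3 B=14 C=0 D=0 ZF=0 PC=3
Step 10: PC=3 exec 'SUB A, 1'. After: A=2 B=14 C=0 D=0 ZF=0 PC=4
Step 11: PC=4 exec 'JNZ 2'. After: A=2 B=14 C=0 D=0 ZF=0 PC=2
Step 12: PC=2 exec 'ADD B, 3'. After: A=2 B=17 C=0 D=0 ZF=0 PC=3
Step 13: PC=3 exec 'SUB A, 1'. After: A=1 B=17 C=0 D=0 ZF=0 PC=4
Step 14: PC=4 exec 'JNZ 2'. After: A=1 B=17 C=0 D=0 ZF=0 PC=2
Step 15: PC=2 exec 'ADD B, 3'. After: A=1 B=20 C=0 D=0 ZF=0 PC=3
Step 16: PC=3 exec 'SUB A, 1'. After: A=0 B=20 C=0 D=0 ZF=1 PC=4
Step 17: PC=4 exec 'JNZ 2'. After: A=0 B=20 C=0 D=0 ZF=1 PC=5
Step 18: PC=5 exec 'MOV D, 5'. After: A=0 B=20 C=0 D=5 ZF=1 PC=6
Step 19: PC=6 exec 'MOV C, 6'. After: A=0 B=20 C=6 D=5 ZF=1 PC=7
Step 20: PC=7 exec 'ADD B, 2'. After: A=0 B=22 C=6 D=5 ZF=0 PC=8
Step 21: PC=8 exec 'ADD A, 5'. After: A=5 B=22 C=6 D=5 ZF=0 PC=9
Step 22: PC=9 exec 'ADD D, 1'. After: A=5 B=22 C=6 D=6 ZF=0 PC=10
Step 23: PC=10 exec 'MOV B, 6'. After: A=5 B=6 C=6 D=6 ZF=0 PC=11
Step 24: PC=11 exec 'ADD B, 2'. After: A=5 B=8 C=6 D=6 ZF=0 PC=12
Step 25: PC=12 exec 'MOV B, 3'. After: A=5 B=3 C=6 D=6 ZF=0 PC=13
Step 26: PC=13 exec 'HALT'. After: A=5 B=3 C=6 D=6 ZF=0 PC=13 HALTED
Total instructions executed: 26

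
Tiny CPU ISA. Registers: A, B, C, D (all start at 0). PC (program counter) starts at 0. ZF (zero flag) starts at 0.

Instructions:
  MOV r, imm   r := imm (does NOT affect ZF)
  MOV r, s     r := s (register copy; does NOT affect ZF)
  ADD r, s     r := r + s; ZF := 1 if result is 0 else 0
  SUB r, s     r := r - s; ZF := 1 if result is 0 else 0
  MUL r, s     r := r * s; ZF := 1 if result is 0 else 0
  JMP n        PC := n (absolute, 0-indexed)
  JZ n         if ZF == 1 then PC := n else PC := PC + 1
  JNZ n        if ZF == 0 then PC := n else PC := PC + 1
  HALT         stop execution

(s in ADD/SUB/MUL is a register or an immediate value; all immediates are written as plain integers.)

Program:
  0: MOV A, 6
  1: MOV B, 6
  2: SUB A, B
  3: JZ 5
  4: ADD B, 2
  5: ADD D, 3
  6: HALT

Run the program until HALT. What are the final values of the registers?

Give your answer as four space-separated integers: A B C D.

Step 1: PC=0 exec 'MOV A, 6'. After: A=6 B=0 C=0 D=0 ZF=0 PC=1
Step 2: PC=1 exec 'MOV B, 6'. After: A=6 B=6 C=0 D=0 ZF=0 PC=2
Step 3: PC=2 exec 'SUB A, B'. After: A=0 B=6 C=0 D=0 ZF=1 PC=3
Step 4: PC=3 exec 'JZ 5'. After: A=0 B=6 C=0 D=0 ZF=1 PC=5
Step 5: PC=5 exec 'ADD D, 3'. After: A=0 B=6 C=0 D=3 ZF=0 PC=6
Step 6: PC=6 exec 'HALT'. After: A=0 B=6 C=0 D=3 ZF=0 PC=6 HALTED

Answer: 0 6 0 3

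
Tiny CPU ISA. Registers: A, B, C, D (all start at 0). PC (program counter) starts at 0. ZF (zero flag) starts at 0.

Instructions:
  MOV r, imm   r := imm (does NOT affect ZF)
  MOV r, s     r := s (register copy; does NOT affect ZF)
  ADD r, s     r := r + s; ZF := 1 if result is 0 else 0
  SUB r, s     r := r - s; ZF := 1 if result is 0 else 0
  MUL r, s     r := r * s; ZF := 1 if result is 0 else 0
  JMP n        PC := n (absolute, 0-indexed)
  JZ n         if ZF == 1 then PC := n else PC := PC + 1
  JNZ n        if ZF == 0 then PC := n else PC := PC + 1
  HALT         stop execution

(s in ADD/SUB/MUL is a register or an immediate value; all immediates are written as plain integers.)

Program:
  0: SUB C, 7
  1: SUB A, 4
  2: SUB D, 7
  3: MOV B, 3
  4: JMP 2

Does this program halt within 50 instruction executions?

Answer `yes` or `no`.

Step 1: PC=0 exec 'SUB C, 7'. After: A=0 B=0 C=-7 D=0 ZF=0 PC=1
Step 2: PC=1 exec 'SUB A, 4'. After: A=-4 B=0 C=-7 D=0 ZF=0 PC=2
Step 3: PC=2 exec 'SUB D, 7'. After: A=-4 B=0 C=-7 D=-7 ZF=0 PC=3
Step 4: PC=3 exec 'MOV B, 3'. After: A=-4 B=3 C=-7 D=-7 ZF=0 PC=4
Step 5: PC=4 exec 'JMP 2'. After: A=-4 B=3 C=-7 D=-7 ZF=0 PC=2
Step 6: PC=2 exec 'SUB D, 7'. After: A=-4 B=3 C=-7 D=-14 ZF=0 PC=3
Step 7: PC=3 exec 'MOV B, 3'. After: A=-4 B=3 C=-7 D=-14 ZF=0 PC=4
Step 8: PC=4 exec 'JMP 2'. After: A=-4 B=3 C=-7 D=-14 ZF=0 PC=2
Step 9: PC=2 exec 'SUB D, 7'. After: A=-4 B=3 C=-7 D=-21 ZF=0 PC=3
Step 10: PC=3 exec 'MOV B, 3'. After: A=-4 B=3 C=-7 D=-21 ZF=0 PC=4
Step 11: PC=4 exec 'JMP 2'. After: A=-4 B=3 C=-7 D=-21 ZF=0 PC=2
Step 12: PC=2 exec 'SUB D, 7'. After: A=-4 B=3 C=-7 D=-28 ZF=0 PC=3
Step 13: PC=3 exec 'MOV B, 3'. After: A=-4 B=3 C=-7 D=-28 ZF=0 PC=4
Step 14: PC=4 exec 'JMP 2'. After: A=-4 B=3 C=-7 D=-28 ZF=0 PC=2
Step 15: PC=2 exec 'SUB D, 7'. After: A=-4 B=3 C=-7 D=-35 ZF=0 PC=3
After 50 steps: not halted. PC revisits the same instructions with no path to HALT; will never halt.

Answer: no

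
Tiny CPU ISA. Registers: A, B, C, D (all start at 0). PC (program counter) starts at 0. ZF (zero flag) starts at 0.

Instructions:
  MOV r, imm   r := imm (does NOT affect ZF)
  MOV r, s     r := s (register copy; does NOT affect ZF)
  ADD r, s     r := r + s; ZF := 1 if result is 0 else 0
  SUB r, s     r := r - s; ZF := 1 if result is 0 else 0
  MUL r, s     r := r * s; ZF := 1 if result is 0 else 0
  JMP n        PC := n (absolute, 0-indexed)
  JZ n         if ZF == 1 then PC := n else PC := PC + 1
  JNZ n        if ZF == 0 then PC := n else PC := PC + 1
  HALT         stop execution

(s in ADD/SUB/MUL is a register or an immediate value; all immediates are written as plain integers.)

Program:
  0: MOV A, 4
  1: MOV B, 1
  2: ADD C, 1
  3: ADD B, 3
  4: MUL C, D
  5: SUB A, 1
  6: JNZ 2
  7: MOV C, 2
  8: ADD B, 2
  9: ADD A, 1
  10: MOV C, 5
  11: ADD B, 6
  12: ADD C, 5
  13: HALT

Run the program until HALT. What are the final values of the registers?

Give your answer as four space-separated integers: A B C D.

Step 1: PC=0 exec 'MOV A, 4'. After: A=4 B=0 C=0 D=0 ZF=0 PC=1
Step 2: PC=1 exec 'MOV B, 1'. After: A=4 B=1 C=0 D=0 ZF=0 PC=2
Step 3: PC=2 exec 'ADD C, 1'. After: A=4 B=1 C=1 D=0 ZF=0 PC=3
Step 4: PC=3 exec 'ADD B, 3'. After: A=4 B=4 C=1 D=0 ZF=0 PC=4
Step 5: PC=4 exec 'MUL C, D'. After: A=4 B=4 C=0 D=0 ZF=1 PC=5
Step 6: PC=5 exec 'SUB A, 1'. After: A=3 B=4 C=0 D=0 ZF=0 PC=6
Step 7: PC=6 exec 'JNZ 2'. After: A=3 B=4 C=0 D=0 ZF=0 PC=2
Step 8: PC=2 exec 'ADD C, 1'. After: A=3 B=4 C=1 D=0 ZF=0 PC=3
Step 9: PC=3 exec 'ADD B, 3'. After: A=3 B=7 C=1 D=0 ZF=0 PC=4
Step 10: PC=4 exec 'MUL C, D'. After: A=3 B=7 C=0 D=0 ZF=1 PC=5
Step 11: PC=5 exec 'SUB A, 1'. After: A=2 B=7 C=0 D=0 ZF=0 PC=6
Step 12: PC=6 exec 'JNZ 2'. After: A=2 B=7 C=0 D=0 ZF=0 PC=2
Step 13: PC=2 exec 'ADD C, 1'. After: A=2 B=7 C=1 D=0 ZF=0 PC=3
Step 14: PC=3 exec 'ADD B, 3'. After: A=2 B=10 C=1 D=0 ZF=0 PC=4
Step 15: PC=4 exec 'MUL C, D'. After: A=2 B=10 C=0 D=0 ZF=1 PC=5
Step 16: PC=5 exec 'SUB A, 1'. After: A=1 B=10 C=0 D=0 ZF=0 PC=6
Step 17: PC=6 exec 'JNZ 2'. After: A=1 B=10 C=0 D=0 ZF=0 PC=2
Step 18: PC=2 exec 'ADD C, 1'. After: A=1 B=10 C=1 D=0 ZF=0 PC=3
Step 19: PC=3 exec 'ADD B, 3'. After: A=1 B=13 C=1 D=0 ZF=0 PC=4
Step 20: PC=4 exec 'MUL C, D'. After: A=1 B=13 C=0 D=0 ZF=1 PC=5
Step 21: PC=5 exec 'SUB A, 1'. After: A=0 B=13 C=0 D=0 ZF=1 PC=6
Step 22: PC=6 exec 'JNZ 2'. After: A=0 B=13 C=0 D=0 ZF=1 PC=7
Step 23: PC=7 exec 'MOV C, 2'. After: A=0 B=13 C=2 D=0 ZF=1 PC=8
Step 24: PC=8 exec 'ADD B, 2'. After: A=0 B=15 C=2 D=0 ZF=0 PC=9
Step 25: PC=9 exec 'ADD A, 1'. After: A=1 B=15 C=2 D=0 ZF=0 PC=10
Step 26: PC=10 exec 'MOV C, 5'. After: A=1 B=15 C=5 D=0 ZF=0 PC=11
Step 27: PC=11 exec 'ADD B, 6'. After: A=1 B=21 C=5 D=0 ZF=0 PC=12
Step 28: PC=12 exec 'ADD C, 5'. After: A=1 B=21 C=10 D=0 ZF=0 PC=13
Step 29: PC=13 exec 'HALT'. After: A=1 B=21 C=10 D=0 ZF=0 PC=13 HALTED

Answer: 1 21 10 0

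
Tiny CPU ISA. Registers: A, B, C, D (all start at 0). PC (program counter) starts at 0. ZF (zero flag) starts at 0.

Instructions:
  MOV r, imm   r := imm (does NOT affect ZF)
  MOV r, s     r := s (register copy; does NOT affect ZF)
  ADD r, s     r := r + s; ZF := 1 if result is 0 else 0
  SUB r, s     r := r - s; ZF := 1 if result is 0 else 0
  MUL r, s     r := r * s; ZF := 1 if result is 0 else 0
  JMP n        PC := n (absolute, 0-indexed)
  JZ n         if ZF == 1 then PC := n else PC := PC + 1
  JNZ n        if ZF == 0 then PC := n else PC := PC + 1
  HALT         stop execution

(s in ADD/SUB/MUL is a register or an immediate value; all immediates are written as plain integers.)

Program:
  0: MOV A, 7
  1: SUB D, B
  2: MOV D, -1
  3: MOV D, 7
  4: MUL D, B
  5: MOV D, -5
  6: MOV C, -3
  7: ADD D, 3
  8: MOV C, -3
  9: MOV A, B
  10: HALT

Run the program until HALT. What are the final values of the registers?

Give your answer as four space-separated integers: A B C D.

Answer: 0 0 -3 -2

Derivation:
Step 1: PC=0 exec 'MOV A, 7'. After: A=7 B=0 C=0 D=0 ZF=0 PC=1
Step 2: PC=1 exec 'SUB D, B'. After: A=7 B=0 C=0 D=0 ZF=1 PC=2
Step 3: PC=2 exec 'MOV D, -1'. After: A=7 B=0 C=0 D=-1 ZF=1 PC=3
Step 4: PC=3 exec 'MOV D, 7'. After: A=7 B=0 C=0 D=7 ZF=1 PC=4
Step 5: PC=4 exec 'MUL D, B'. After: A=7 B=0 C=0 D=0 ZF=1 PC=5
Step 6: PC=5 exec 'MOV D, -5'. After: A=7 B=0 C=0 D=-5 ZF=1 PC=6
Step 7: PC=6 exec 'MOV C, -3'. After: A=7 B=0 C=-3 D=-5 ZF=1 PC=7
Step 8: PC=7 exec 'ADD D, 3'. After: A=7 B=0 C=-3 D=-2 ZF=0 PC=8
Step 9: PC=8 exec 'MOV C, -3'. After: A=7 B=0 C=-3 D=-2 ZF=0 PC=9
Step 10: PC=9 exec 'MOV A, B'. After: A=0 B=0 C=-3 D=-2 ZF=0 PC=10
Step 11: PC=10 exec 'HALT'. After: A=0 B=0 C=-3 D=-2 ZF=0 PC=10 HALTED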